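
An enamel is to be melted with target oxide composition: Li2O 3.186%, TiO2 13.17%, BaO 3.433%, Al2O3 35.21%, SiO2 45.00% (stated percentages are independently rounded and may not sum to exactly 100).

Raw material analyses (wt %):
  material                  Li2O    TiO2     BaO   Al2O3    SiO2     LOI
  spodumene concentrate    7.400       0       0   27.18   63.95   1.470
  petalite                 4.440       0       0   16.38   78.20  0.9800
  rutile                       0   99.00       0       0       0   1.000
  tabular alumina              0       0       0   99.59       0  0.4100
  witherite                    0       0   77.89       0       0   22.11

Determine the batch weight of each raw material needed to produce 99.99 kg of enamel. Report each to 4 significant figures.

Exact precision is maintained at all times — intermediates appear (rounded to four significant figures) in the working. Each reported figure is rounded only once — all derived quantities, which include the totals, the yield, the five compositions, glass mass, ignition loss, are computed in full float precision, as given in the problem or the answer, starting from the weights on 99.99 kg of glass.
Oxide-by-oxide targets in 99.99 kg enamel:
  Li2O: 3.186% × 99.99 = 3.186 kg
  TiO2: 13.17% × 99.99 = 13.17 kg
  BaO: 3.433% × 99.99 = 3.433 kg
  Al2O3: 35.21% × 99.99 = 35.21 kg
  SiO2: 45.00% × 99.99 = 45.00 kg
A balance pass over the oxides, on the weights just shown, at the basis given (each sum matches its target mass up to rounding of the answer):
  Li2O: 16.74·0.07400 + 43.85·0.04440 = 3.186 kg (target 3.186 kg)
  TiO2: 13.30·0.9900 = 13.17 kg (target 13.17 kg)
  BaO: 4.407·0.7789 = 3.433 kg (target 3.433 kg)
  Al2O3: 16.74·0.2718 + 43.85·0.1638 + 23.57·0.9959 = 35.21 kg (target 35.21 kg)
  SiO2: 16.74·0.6395 + 43.85·0.7820 = 45.00 kg (target 45.00 kg)
Mass balance on the glass: total batch − LOI = 99.99 kg (the targets, summed, come to 99.99 kg; the stated basis being 99.99 kg — deltas are rounding alone).
Summing the batch: Σ batch = 101.9 kg; LOI loss = Σ batch·LOI = 1.880 kg; yield = glass ÷ total batch = 98.15%.

Batch per 99.99 kg enamel:
  spodumene concentrate: 16.74 kg
  petalite: 43.85 kg
  rutile: 13.30 kg
  tabular alumina: 23.57 kg
  witherite: 4.407 kg
Total batch = 101.9 kg; LOI loss = 1.880 kg; yield = 98.15%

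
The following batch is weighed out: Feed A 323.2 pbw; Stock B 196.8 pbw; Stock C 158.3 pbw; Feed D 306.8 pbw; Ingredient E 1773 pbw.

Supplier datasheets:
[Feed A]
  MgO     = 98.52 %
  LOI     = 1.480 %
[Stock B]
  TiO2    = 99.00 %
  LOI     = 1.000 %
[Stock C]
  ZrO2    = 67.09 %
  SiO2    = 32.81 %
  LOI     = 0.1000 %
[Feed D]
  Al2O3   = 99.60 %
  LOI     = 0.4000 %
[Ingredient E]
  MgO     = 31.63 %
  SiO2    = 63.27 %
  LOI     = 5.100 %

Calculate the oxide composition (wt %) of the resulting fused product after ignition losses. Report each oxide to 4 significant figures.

Glass mass = 2660 pbw (batch 2758 − LOI 98.56).
Composition: Al2O3 11.49%, MgO 33.06%, TiO2 7.326%, ZrO2 3.993%, SiO2 44.13%

All arithmetic maintains full precision in all steps — the intermediate values are displayed rounded to four significant figures across the worked steps; a single rounding produces every reported value. All derived quantities, including glass mass, five oxide percentages, ignition loss, yield, totals, are carried from the batch weights at 2660 pbw of glass in full float precision as they appear in either problem or answer.
Mass of each oxide from the mix:
  Al2O3: 306.8·0.9960 = 305.6 pbw
  MgO: 323.2·0.9852 + 1773·0.3163 = 879.2 pbw
  TiO2: 196.8·0.9900 = 194.8 pbw
  ZrO2: 158.3·0.6709 = 106.2 pbw
  SiO2: 158.3·0.3281 + 1773·0.6327 = 1174 pbw
LOI: 323.2·0.01480 + 196.8·0.01000 + 158.3·0.001000 + 306.8·0.004000 + 1773·0.05100 = 98.56 pbw
batch − LOI leaves glass = 2758 − 98.56 = 2660 pbw (consistent with Σ oxide mass)
each wt % is 100 × oxide ÷ glass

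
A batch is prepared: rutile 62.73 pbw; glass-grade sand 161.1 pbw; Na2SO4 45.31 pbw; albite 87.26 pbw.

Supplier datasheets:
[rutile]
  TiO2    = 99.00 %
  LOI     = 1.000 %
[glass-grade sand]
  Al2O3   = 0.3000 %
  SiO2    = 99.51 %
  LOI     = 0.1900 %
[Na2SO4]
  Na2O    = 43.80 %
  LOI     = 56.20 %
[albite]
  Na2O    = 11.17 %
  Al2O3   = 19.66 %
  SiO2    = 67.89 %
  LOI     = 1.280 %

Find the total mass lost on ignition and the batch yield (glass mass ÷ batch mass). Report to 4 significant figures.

LOI loss = 27.51 pbw; glass = 328.9 pbw; yield = 92.28%

Rounding to 4 significant digits applies to each mid-chain value as displayed. All internal work carries full precision all the way through — each reported result takes a single rounding. The derived quantities, which include the four compositions, yield, LOI, totals, net glass mass, are computed at full precision, as written in the question or the answer, from the weighed amounts per 328.9 pbw of glass.
Material-by-material LOI:
  rutile: 62.73 × 0.01000 = 0.6273 pbw
  glass-grade sand: 161.1 × 0.001900 = 0.3061 pbw
  Na2SO4: 45.31 × 0.5620 = 25.46 pbw
  albite: 87.26 × 0.01280 = 1.117 pbw
Total LOI = 27.51 pbw
Glass = batch − LOI = 356.4 − 27.51 = 328.9 pbw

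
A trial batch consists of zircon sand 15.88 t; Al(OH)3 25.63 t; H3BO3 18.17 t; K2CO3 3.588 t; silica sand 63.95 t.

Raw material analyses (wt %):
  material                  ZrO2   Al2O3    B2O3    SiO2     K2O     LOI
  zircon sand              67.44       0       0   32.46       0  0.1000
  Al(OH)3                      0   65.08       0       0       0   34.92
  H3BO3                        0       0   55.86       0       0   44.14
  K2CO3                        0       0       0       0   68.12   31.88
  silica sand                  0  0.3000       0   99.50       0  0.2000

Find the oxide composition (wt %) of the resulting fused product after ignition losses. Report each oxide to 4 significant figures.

Glass mass = 109.0 t (batch 127.2 − LOI 18.26).
Composition: ZrO2 9.829%, Al2O3 15.48%, B2O3 9.315%, SiO2 63.13%, K2O 2.243%

In-progress results are displayed, rounded to four significant figures, in the working. All internal work keeps full precision from start to finish; every reported number takes just one rounding. All derived quantities (totals, five oxide percentages, the yield, ignition loss, net glass mass) are re-derived in exact precision starting from the weights at 109.0 t of glass exactly as shown in the problem or the answer.
Oxide masses out of the charge:
  ZrO2: 15.88·0.6744 = 10.71 t
  Al2O3: 25.63·0.6508 + 63.95·0.003000 = 16.87 t
  B2O3: 18.17·0.5586 = 10.15 t
  SiO2: 15.88·0.3246 + 63.95·0.9950 = 68.78 t
  K2O: 3.588·0.6812 = 2.444 t
LOI: 15.88·0.001000 + 25.63·0.3492 + 18.17·0.4414 + 3.588·0.3188 + 63.95·0.002000 = 18.26 t
Glass mass = batch − LOI = 127.2 − 18.26 = 109.0 t (consistent with Σ oxide mass)
each oxide over glass, ×100, is wt %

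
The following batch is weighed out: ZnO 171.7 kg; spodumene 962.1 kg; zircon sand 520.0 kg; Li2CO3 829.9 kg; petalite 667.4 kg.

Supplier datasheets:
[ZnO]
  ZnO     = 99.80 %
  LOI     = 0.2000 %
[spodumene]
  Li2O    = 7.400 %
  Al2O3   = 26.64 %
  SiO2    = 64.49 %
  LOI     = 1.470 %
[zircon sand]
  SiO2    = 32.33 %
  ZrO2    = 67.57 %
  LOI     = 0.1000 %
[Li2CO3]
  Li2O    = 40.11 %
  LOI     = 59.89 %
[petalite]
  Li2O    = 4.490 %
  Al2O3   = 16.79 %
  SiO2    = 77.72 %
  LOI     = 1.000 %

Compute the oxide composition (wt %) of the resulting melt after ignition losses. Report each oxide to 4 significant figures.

The working math keeps full float precision in all steps; intermediates are displayed (rounded to 4 significant digits) in the printout. Each reported figure is rounded only once; all derived quantities are carried in full float precision (the five compositions, net glass mass, yield, ignition loss, totals) from the batch weights per 2632 kg of glass, exactly as shown in question or answer.
Delivered oxide masses:
  Li2O: 962.1·0.07400 + 829.9·0.4011 + 667.4·0.04490 = 434.0 kg
  Al2O3: 962.1·0.2664 + 667.4·0.1679 = 368.4 kg
  ZnO: 171.7·0.9980 = 171.4 kg
  SiO2: 962.1·0.6449 + 520.0·0.3233 + 667.4·0.7772 = 1307 kg
  ZrO2: 520.0·0.6757 = 351.4 kg
LOI: 171.7·0.002000 + 962.1·0.01470 + 520.0·0.001000 + 829.9·0.5989 + 667.4·0.01000 = 518.7 kg
Resulting glass, batch − LOI: 3151 − 518.7 = 2632 kg (equal to the oxide-mass sum)
percent by weight: oxide/glass ×100

Glass mass = 2632 kg (batch 3151 − LOI 518.7).
Composition: Li2O 16.49%, Al2O3 13.99%, ZnO 6.510%, SiO2 49.66%, ZrO2 13.35%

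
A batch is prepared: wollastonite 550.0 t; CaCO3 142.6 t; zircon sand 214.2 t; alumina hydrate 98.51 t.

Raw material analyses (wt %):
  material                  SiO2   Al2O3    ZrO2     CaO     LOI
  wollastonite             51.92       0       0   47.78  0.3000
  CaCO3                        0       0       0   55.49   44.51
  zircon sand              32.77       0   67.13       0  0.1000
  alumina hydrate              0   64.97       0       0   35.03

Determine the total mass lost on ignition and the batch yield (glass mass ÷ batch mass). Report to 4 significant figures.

LOI loss = 99.84 t; glass = 905.5 t; yield = 90.07%

Intermediates are printed (rounded to four significant digits) in the printout; the whole derivation maintains exact precision at each step. Every reported result is rounded a single time — the derived quantities (yield, totals, net glass mass, LOI, the four compositions) are carried starting from the weights for 905.5 t of glass at full precision, precisely as stated by the question or the answer.
Loss on ignition, line by line:
  wollastonite: 550.0 × 0.003000 = 1.650 t
  CaCO3: 142.6 × 0.4451 = 63.47 t
  zircon sand: 214.2 × 0.001000 = 0.2142 t
  alumina hydrate: 98.51 × 0.3503 = 34.51 t
Total LOI = 99.84 t
Glass = batch − LOI = 1005 − 99.84 = 905.5 t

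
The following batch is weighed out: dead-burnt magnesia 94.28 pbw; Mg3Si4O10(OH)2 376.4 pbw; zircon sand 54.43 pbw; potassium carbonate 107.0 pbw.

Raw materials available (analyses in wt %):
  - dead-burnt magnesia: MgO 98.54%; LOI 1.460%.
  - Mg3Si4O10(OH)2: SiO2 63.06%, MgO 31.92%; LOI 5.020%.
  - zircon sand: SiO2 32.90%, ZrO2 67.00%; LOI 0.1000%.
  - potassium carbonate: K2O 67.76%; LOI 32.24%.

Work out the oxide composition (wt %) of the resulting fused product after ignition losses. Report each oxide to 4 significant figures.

Mid-chain values are shown rounded to 4 significant digits as written; the whole derivation holds full float precision at every stage. Each reported number is rounded just once. All derived quantities, which include totals, ignition loss, four oxide percentages, glass mass, yield, are rebuilt in full precision, as given in question or answer, starting from the weights for 577.3 pbw of glass.
Mass of each oxide from the mix:
  SiO2: 376.4·0.6306 + 54.43·0.3290 = 255.3 pbw
  MgO: 94.28·0.9854 + 376.4·0.3192 = 213.1 pbw
  ZrO2: 54.43·0.6700 = 36.47 pbw
  K2O: 107.0·0.6776 = 72.50 pbw
LOI: 94.28·0.01460 + 376.4·0.05020 + 54.43·0.001000 + 107.0·0.3224 = 54.82 pbw
The glass mass, total less LOI, = 632.1 − 54.82 = 577.3 pbw (matching Σ of the oxides)
each oxide over glass, ×100, is wt %

Glass mass = 577.3 pbw (batch 632.1 − LOI 54.82).
Composition: SiO2 44.22%, MgO 36.91%, ZrO2 6.317%, K2O 12.56%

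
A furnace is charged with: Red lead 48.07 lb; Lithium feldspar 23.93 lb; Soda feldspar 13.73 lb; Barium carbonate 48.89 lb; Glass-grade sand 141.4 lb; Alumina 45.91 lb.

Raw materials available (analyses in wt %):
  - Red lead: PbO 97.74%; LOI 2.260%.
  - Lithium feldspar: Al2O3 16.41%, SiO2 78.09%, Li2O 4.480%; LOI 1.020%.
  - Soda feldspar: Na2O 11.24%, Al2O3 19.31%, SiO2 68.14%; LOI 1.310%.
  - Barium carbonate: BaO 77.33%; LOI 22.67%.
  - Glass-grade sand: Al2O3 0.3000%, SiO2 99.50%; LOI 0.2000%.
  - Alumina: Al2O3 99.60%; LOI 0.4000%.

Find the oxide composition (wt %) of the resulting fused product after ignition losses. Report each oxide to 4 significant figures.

Glass mass = 308.9 lb (batch 321.9 − LOI 13.06).
Composition: Na2O 0.4996%, BaO 12.24%, Al2O3 17.07%, SiO2 54.63%, Li2O 0.3471%, PbO 15.21%

In-progress results are displayed rounded off to 4 significant figures at each printed step; all arithmetic keeps exact precision all the way through. Each reported number is rounded a single time; derived quantities are rebuilt from the weighed amounts at 308.9 lb of glass in full float precision (glass mass, the six compositions, the totals, LOI, yield) exactly as printed in the problem or the answer.
Oxide-by-oxide delivered mass:
  Na2O: 13.73·0.1124 = 1.543 lb
  BaO: 48.89·0.7733 = 37.81 lb
  Al2O3: 23.93·0.1641 + 13.73·0.1931 + 141.4·0.003000 + 45.91·0.9960 = 52.73 lb
  SiO2: 23.93·0.7809 + 13.73·0.6814 + 141.4·0.9950 = 168.7 lb
  Li2O: 23.93·0.04480 = 1.072 lb
  PbO: 48.07·0.9774 = 46.98 lb
LOI: 48.07·0.02260 + 23.93·0.01020 + 13.73·0.01310 + 48.89·0.2267 + 141.4·0.002000 + 45.91·0.004000 = 13.06 lb
Glass mass = batch − LOI = 321.9 − 13.06 = 308.9 lb (matching Σ of the oxides)
wt %: oxide over glass, times 100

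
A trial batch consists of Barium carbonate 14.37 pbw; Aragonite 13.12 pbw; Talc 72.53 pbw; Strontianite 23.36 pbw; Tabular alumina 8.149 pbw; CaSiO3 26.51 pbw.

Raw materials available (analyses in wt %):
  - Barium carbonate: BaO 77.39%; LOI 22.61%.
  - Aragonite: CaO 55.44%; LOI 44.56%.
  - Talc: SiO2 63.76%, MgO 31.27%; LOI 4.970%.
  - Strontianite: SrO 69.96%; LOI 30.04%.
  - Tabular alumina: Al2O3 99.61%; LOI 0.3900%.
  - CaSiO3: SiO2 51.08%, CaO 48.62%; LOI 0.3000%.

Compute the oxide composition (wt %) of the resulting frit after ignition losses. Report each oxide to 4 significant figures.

Values along the way are printed (rounded to four significant figures) within the worked lines. Each numeric step runs at exact precision throughout — each reported number carries a single rounding; the derived quantities, including totals, LOI, the six compositions, net glass mass, the yield, are computed from the batch weights per 138.2 pbw of glass in full precision as set out in problem or answer.
What the batch supplies per oxide:
  SiO2: 72.53·0.6376 + 26.51·0.5108 = 59.79 pbw
  BaO: 14.37·0.7739 = 11.12 pbw
  CaO: 13.12·0.5544 + 26.51·0.4862 = 20.16 pbw
  Al2O3: 8.149·0.9961 = 8.117 pbw
  SrO: 23.36·0.6996 = 16.34 pbw
  MgO: 72.53·0.3127 = 22.68 pbw
LOI: 14.37·0.2261 + 13.12·0.4456 + 72.53·0.04970 + 23.36·0.3004 + 8.149·0.003900 + 26.51·0.003000 = 19.83 pbw
Glass mass = batch − LOI = 158.0 − 19.83 = 138.2 pbw (equal to the oxide-mass sum)
each wt % is 100 × oxide ÷ glass

Glass mass = 138.2 pbw (batch 158.0 − LOI 19.83).
Composition: SiO2 43.26%, BaO 8.046%, CaO 14.59%, Al2O3 5.873%, SrO 11.82%, MgO 16.41%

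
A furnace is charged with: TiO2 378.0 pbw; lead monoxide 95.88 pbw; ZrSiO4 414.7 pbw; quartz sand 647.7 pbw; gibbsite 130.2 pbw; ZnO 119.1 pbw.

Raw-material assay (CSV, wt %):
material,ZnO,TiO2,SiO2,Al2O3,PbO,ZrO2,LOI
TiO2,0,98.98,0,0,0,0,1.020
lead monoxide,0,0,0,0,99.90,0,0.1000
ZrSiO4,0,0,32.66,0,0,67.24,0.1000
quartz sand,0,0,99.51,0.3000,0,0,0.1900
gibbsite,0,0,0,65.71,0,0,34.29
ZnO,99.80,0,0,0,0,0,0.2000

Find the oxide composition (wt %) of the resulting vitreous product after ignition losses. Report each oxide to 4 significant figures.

The working math keeps full float precision from start to finish; in-progress results appear (rounded to four significant digits) as written; exactly one rounding lands on every reported number — derived quantities (totals, ignition loss, glass mass, the six compositions, the yield) are carried from the weighed amounts per 1735 pbw of glass in full precision, as written in question or answer.
Oxide masses out of the charge:
  ZnO: 119.1·0.9980 = 118.9 pbw
  TiO2: 378.0·0.9898 = 374.1 pbw
  SiO2: 414.7·0.3266 + 647.7·0.9951 = 780.0 pbw
  Al2O3: 647.7·0.003000 + 130.2·0.6571 = 87.50 pbw
  PbO: 95.88·0.9990 = 95.78 pbw
  ZrO2: 414.7·0.6724 = 278.8 pbw
LOI: 378.0·0.01020 + 95.88·0.001000 + 414.7·0.001000 + 647.7·0.001900 + 130.2·0.3429 + 119.1·0.002000 = 50.48 pbw
Glass = total batch minus LOI = 1786 − 50.48 = 1735 pbw (consistent with Σ oxide mass)
wt %: oxide over glass, times 100

Glass mass = 1735 pbw (batch 1786 − LOI 50.48).
Composition: ZnO 6.850%, TiO2 21.56%, SiO2 44.95%, Al2O3 5.043%, PbO 5.520%, ZrO2 16.07%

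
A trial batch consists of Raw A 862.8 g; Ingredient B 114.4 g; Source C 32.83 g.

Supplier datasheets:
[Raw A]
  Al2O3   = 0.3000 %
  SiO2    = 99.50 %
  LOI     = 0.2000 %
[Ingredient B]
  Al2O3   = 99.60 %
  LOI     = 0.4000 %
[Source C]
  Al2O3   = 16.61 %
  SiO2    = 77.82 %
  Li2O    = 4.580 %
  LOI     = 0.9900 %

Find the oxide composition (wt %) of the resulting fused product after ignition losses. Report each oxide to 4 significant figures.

Glass mass = 1008 g (batch 1010 − LOI 2.508).
Composition: Al2O3 12.11%, SiO2 87.74%, Li2O 0.1492%

Working values are shown rounded off to 4 significant figures between the steps; full precision is maintained at each step; each reported number receives exactly one rounding — derived quantities (glass mass, yield, LOI, three oxide percentages, totals) are recomputed in full float precision from the batch weights for 1008 g of glass precisely as stated by the problem or answer text.
Oxide-by-oxide delivered mass:
  Al2O3: 862.8·0.003000 + 114.4·0.9960 + 32.83·0.1661 = 122.0 g
  SiO2: 862.8·0.9950 + 32.83·0.7782 = 884.0 g
  Li2O: 32.83·0.04580 = 1.504 g
LOI: 862.8·0.002000 + 114.4·0.004000 + 32.83·0.009900 = 2.508 g
Glass = total batch minus LOI = 1010 − 2.508 = 1008 g (= the summed oxide contributions)
wt % = oxide mass / glass mass × 100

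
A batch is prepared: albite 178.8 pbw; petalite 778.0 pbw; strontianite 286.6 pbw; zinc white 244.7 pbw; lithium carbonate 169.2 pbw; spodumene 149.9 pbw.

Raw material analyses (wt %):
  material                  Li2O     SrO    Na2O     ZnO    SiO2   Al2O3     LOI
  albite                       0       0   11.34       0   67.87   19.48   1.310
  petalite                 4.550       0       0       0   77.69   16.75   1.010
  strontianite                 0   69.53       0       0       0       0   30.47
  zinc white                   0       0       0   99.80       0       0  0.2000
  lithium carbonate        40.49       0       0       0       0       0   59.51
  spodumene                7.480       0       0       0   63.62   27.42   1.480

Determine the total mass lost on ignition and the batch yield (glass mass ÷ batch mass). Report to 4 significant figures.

Each numeric step runs at exact precision in every operation — intermediates are displayed (rounded to four significant digits) in the printout — exactly one rounding goes into each reported number — all derived quantities (six oxide percentages, glass mass, totals, LOI, yield) are rebuilt starting from the weights at 1606 pbw of glass at full float precision, as they appear in either problem or answer.
Ignition loss by material:
  albite: 178.8 × 0.01310 = 2.342 pbw
  petalite: 778.0 × 0.01010 = 7.858 pbw
  strontianite: 286.6 × 0.3047 = 87.33 pbw
  zinc white: 244.7 × 0.002000 = 0.4894 pbw
  lithium carbonate: 169.2 × 0.5951 = 100.7 pbw
  spodumene: 149.9 × 0.01480 = 2.219 pbw
Total LOI = 200.9 pbw
Glass = batch − LOI = 1807 − 200.9 = 1606 pbw

LOI loss = 200.9 pbw; glass = 1606 pbw; yield = 88.88%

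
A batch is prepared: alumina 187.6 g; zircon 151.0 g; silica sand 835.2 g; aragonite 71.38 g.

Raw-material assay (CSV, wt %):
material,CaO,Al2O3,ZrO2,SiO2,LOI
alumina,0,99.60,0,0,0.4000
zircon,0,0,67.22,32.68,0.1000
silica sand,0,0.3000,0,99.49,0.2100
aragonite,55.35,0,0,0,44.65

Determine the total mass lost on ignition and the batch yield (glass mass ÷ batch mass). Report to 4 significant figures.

LOI loss = 34.53 g; glass = 1211 g; yield = 97.23%

Each numeric step keeps full precision at all times. Intermediates appear, rounded to four significant figures, as written; a single rounding completes each reported number; derived quantities are computed starting from the weights at 1211 g of glass at exact precision (glass mass, yield, totals, the four compositions, LOI) exactly as printed in either problem or answer.
Per-material ignition loss:
  alumina: 187.6 × 0.004000 = 0.7504 g
  zircon: 151.0 × 0.001000 = 0.1510 g
  silica sand: 835.2 × 0.002100 = 1.754 g
  aragonite: 71.38 × 0.4465 = 31.87 g
Total LOI = 34.53 g
Glass = batch − LOI = 1245 − 34.53 = 1211 g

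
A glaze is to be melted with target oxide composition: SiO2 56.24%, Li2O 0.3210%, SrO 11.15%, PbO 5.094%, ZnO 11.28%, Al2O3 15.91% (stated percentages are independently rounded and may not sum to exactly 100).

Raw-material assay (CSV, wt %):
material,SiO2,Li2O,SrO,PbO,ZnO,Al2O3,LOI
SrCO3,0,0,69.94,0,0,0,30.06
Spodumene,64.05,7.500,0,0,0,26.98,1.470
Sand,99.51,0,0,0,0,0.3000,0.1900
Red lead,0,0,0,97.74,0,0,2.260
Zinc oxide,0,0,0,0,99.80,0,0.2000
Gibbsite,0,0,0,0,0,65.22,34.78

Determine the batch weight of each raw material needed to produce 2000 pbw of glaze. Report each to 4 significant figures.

Intermediates are shown, with 4-significant-figure rounding, as written — all internal work holds exact precision in every operation — a single rounding produces each reported figure — all derived quantities, which include ignition loss, glass mass, the six compositions, totals, yield, are recomputed at full precision, as set out in the problem or answer text, starting from the weights at 2000 pbw of glass.
Target oxide masses per 2000 pbw glaze:
  SiO2: 56.24% × 2000 = 1125 pbw
  Li2O: 0.3210% × 2000 = 6.420 pbw
  SrO: 11.15% × 2000 = 223.0 pbw
  PbO: 5.094% × 2000 = 101.9 pbw
  ZnO: 11.28% × 2000 = 225.6 pbw
  Al2O3: 15.91% × 2000 = 318.2 pbw
Verifying the oxide balance given the weights on record, on the stated basis (oxide sums agree with the targets once rounding is allowed for):
  SiO2: 85.60·0.6405 + 1075·0.9951 = 1125 pbw (target 1125 pbw)
  Li2O: 85.60·0.07500 = 6.420 pbw (target 6.420 pbw)
  SrO: 318.8·0.6994 = 223.0 pbw (target 223.0 pbw)
  PbO: 104.2·0.9774 = 101.8 pbw (target 101.9 pbw)
  ZnO: 226.1·0.9980 = 225.6 pbw (target 225.6 pbw)
  Al2O3: 85.60·0.2698 + 1075·0.003000 + 447.5·0.6522 = 318.2 pbw (target 318.2 pbw)
Glass-mass closure: total batch − LOI = 2000 pbw (the targets, summed, come to 2000 pbw; the stated basis being 2000 pbw — rounding explains the deltas).
Summing the batch: Σ batch = 2257 pbw; LOI removed, Σ of batch·LOI: 257.6 pbw; yield = glass ÷ total batch = 88.59%.

Batch per 2000 pbw glaze:
  SrCO3: 318.8 pbw
  Spodumene: 85.60 pbw
  Sand: 1075 pbw
  Red lead: 104.2 pbw
  Zinc oxide: 226.1 pbw
  Gibbsite: 447.5 pbw
Total batch = 2257 pbw; LOI loss = 257.6 pbw; yield = 88.59%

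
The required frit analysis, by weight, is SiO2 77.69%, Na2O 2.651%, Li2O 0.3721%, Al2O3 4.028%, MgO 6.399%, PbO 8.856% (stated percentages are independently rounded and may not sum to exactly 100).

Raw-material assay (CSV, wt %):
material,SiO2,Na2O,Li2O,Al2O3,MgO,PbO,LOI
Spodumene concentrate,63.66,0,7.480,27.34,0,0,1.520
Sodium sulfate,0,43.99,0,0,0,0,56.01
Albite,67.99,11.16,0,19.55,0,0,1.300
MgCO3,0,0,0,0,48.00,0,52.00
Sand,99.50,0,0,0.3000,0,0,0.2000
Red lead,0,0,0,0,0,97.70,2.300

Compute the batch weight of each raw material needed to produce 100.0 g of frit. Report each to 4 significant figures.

The working math maintains full float precision from start to finish; in-progress results are displayed, rounded to 4 significant digits, alongside each step; a single rounding yields every reported result. All derived quantities (the six compositions, the yield, ignition loss, totals, net glass mass) are re-derived using the weight values per 100.0 g of glass in full precision as given in the problem or the answer.
Oxide-by-oxide targets in 100.0 g frit:
  SiO2: 77.69% × 100.0 = 77.69 g
  Na2O: 2.651% × 100.0 = 2.651 g
  Li2O: 0.3721% × 100.0 = 0.3721 g
  Al2O3: 4.028% × 100.0 = 4.028 g
  MgO: 6.399% × 100.0 = 6.399 g
  PbO: 8.856% × 100.0 = 8.856 g
Mass-balance tally per oxide on the weights just shown, under the basis named above (oxide sums agree with the targets given rounding of the digits):
  SiO2: 4.975·0.6366 + 12.63·0.6799 + 66.27·0.9950 = 77.69 g (target 77.69 g)
  Na2O: 2.822·0.4399 + 12.63·0.1116 = 2.651 g (target 2.651 g)
  Li2O: 4.975·0.07480 = 0.3721 g (target 0.3721 g)
  Al2O3: 4.975·0.2734 + 12.63·0.1955 + 66.27·0.003000 = 4.028 g (target 4.028 g)
  MgO: 13.33·0.4800 = 6.398 g (target 6.399 g)
  PbO: 9.064·0.9770 = 8.856 g (target 8.856 g)
Glass-mass bookkeeping: batch Σ − ignition loss = 100.0 g (targets for the oxides total 100.0 g; versus the stated basis of 100.0 g — any gap is answer rounding).
Whole-batch sum: Σ batch = 109.1 g; LOI removed, Σ of batch·LOI: 9.093 g; yield: glass divided by total = 91.66%.

Batch per 100.0 g frit:
  Spodumene concentrate: 4.975 g
  Sodium sulfate: 2.822 g
  Albite: 12.63 g
  MgCO3: 13.33 g
  Sand: 66.27 g
  Red lead: 9.064 g
Total batch = 109.1 g; LOI loss = 9.093 g; yield = 91.66%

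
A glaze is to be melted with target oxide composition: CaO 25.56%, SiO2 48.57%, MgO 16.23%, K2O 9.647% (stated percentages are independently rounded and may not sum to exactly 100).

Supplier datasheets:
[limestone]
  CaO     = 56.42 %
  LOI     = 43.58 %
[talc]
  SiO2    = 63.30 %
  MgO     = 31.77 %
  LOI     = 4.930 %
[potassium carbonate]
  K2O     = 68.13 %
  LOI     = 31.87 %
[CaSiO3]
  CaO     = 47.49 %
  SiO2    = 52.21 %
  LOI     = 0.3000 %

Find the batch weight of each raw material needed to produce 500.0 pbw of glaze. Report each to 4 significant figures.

Each numeric step carries exact precision throughout. In-progress results appear, with 4-significant-digit rounding, across the worked steps. Each reported figure is rounded only once. Derived quantities are carried starting from the weights on 500.0 pbw of glass in full float precision (the totals, LOI, the yield, four oxide percentages, glass mass), as written in question or answer.
Per-oxide target masses for 500.0 pbw glaze:
  CaO: 25.56% × 500.0 = 127.8 pbw
  SiO2: 48.57% × 500.0 = 242.8 pbw
  MgO: 16.23% × 500.0 = 81.15 pbw
  K2O: 9.647% × 500.0 = 48.24 pbw
Checking each oxide sum working from each reported weight, at the basis given (each sum matches its target mass once rounding is allowed for):
  CaO: 95.67·0.5642 + 155.5·0.4749 = 127.8 pbw (target 127.8 pbw)
  SiO2: 255.4·0.6330 + 155.5·0.5221 = 242.9 pbw (target 242.8 pbw)
  MgO: 255.4·0.3177 = 81.14 pbw (target 81.15 pbw)
  K2O: 70.80·0.6813 = 48.24 pbw (target 48.24 pbw)
Glass-mass closure: the batch minus its LOI: 500.1 pbw (targets for the oxides total 500.0 pbw; basis as stated: 500.0 pbw — rounding explains the deltas).
Total batch = Σ batch = 577.4 pbw; the LOI term Σ batch·LOI equals 77.31 pbw; as yield: glass ÷ batch → 86.61%.

Batch per 500.0 pbw glaze:
  limestone: 95.67 pbw
  talc: 255.4 pbw
  potassium carbonate: 70.80 pbw
  CaSiO3: 155.5 pbw
Total batch = 577.4 pbw; LOI loss = 77.31 pbw; yield = 86.61%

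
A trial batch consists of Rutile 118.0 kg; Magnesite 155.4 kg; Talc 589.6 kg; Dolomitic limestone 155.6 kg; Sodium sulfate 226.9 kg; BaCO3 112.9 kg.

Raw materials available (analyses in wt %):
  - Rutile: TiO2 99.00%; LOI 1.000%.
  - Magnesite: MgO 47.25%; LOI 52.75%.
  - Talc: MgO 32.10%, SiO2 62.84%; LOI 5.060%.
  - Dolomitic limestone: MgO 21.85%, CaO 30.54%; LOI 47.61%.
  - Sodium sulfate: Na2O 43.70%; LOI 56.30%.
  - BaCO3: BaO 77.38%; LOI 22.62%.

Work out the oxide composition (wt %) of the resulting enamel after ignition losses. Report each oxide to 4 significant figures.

The working math holds exact precision at all times. The intermediate values are shown rounded to 4 significant digits. Exactly one rounding lands on every reported value; derived quantities, including LOI, net glass mass, totals, the yield, the six compositions, are computed using the weight values per 1018 kg of glass in full precision, as given in the problem or answer text.
Mass of each oxide from the mix:
  BaO: 112.9·0.7738 = 87.36 kg
  MgO: 155.4·0.4725 + 589.6·0.3210 + 155.6·0.2185 = 296.7 kg
  SiO2: 589.6·0.6284 = 370.5 kg
  Na2O: 226.9·0.4370 = 99.16 kg
  TiO2: 118.0·0.9900 = 116.8 kg
  CaO: 155.6·0.3054 = 47.52 kg
LOI: 118.0·0.01000 + 155.4·0.5275 + 589.6·0.05060 + 155.6·0.4761 + 226.9·0.5630 + 112.9·0.2262 = 340.4 kg
The glass mass, total less LOI, = 1358 − 340.4 = 1018 kg (= Σ oxide masses)
oxide / glass × 100 gives the wt %

Glass mass = 1018 kg (batch 1358 − LOI 340.4).
Composition: BaO 8.581%, MgO 29.14%, SiO2 36.39%, Na2O 9.740%, TiO2 11.47%, CaO 4.668%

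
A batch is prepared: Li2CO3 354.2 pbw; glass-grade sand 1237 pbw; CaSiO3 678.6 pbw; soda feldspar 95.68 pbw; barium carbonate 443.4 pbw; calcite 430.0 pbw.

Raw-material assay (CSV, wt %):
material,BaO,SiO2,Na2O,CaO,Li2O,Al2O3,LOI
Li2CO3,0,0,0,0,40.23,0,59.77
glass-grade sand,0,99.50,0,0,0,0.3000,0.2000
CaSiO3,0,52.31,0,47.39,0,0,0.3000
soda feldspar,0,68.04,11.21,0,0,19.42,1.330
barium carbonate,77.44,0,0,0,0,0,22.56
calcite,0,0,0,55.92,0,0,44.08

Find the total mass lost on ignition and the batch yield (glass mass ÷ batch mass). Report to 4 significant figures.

LOI loss = 507.1 pbw; glass = 2732 pbw; yield = 84.34%

Working values are shown rounded to four significant digits on the page — all arithmetic keeps full float precision through every step — a single rounding completes each reported number — all derived quantities are carried from the batch weights per 2732 pbw of glass in exact precision (the totals, LOI, the yield, glass mass, the six compositions) as they appear in either problem or answer.
LOI of each material in turn:
  Li2CO3: 354.2 × 0.5977 = 211.7 pbw
  glass-grade sand: 1237 × 0.002000 = 2.474 pbw
  CaSiO3: 678.6 × 0.003000 = 2.036 pbw
  soda feldspar: 95.68 × 0.01330 = 1.273 pbw
  barium carbonate: 443.4 × 0.2256 = 100.0 pbw
  calcite: 430.0 × 0.4408 = 189.5 pbw
Total LOI = 507.1 pbw
Glass = batch − LOI = 3239 − 507.1 = 2732 pbw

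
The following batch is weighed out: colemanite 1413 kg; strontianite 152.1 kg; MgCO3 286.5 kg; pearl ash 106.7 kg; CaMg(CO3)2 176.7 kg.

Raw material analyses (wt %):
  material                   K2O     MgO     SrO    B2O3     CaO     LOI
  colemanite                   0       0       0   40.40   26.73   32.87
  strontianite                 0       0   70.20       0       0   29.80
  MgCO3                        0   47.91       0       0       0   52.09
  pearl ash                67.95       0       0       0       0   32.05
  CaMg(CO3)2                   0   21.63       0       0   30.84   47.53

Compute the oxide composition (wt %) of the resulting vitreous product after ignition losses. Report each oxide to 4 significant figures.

Glass mass = 1358 kg (batch 2135 − LOI 777.2).
Composition: K2O 5.340%, MgO 12.92%, SrO 7.864%, B2O3 42.04%, CaO 31.83%

Each numeric step keeps exact precision through the solve — the intermediate values are shown (rounded to four significant figures) within the worked lines. Each reported result receives exactly one rounding. Derived quantities (five oxide percentages, the yield, ignition loss, glass mass, the totals) are recomputed using the weight values on 1358 kg of glass at full float precision, exactly as printed in the problem or the answer.
Oxide-by-oxide delivered mass:
  K2O: 106.7·0.6795 = 72.50 kg
  MgO: 286.5·0.4791 + 176.7·0.2163 = 175.5 kg
  SrO: 152.1·0.7020 = 106.8 kg
  B2O3: 1413·0.4040 = 570.9 kg
  CaO: 1413·0.2673 + 176.7·0.3084 = 432.2 kg
LOI: 1413·0.3287 + 152.1·0.2980 + 286.5·0.5209 + 106.7·0.3205 + 176.7·0.4753 = 777.2 kg
Glass mass = batch − LOI = 2135 − 777.2 = 1358 kg (= the summed oxide contributions)
wt % = 100 × oxide mass / glass mass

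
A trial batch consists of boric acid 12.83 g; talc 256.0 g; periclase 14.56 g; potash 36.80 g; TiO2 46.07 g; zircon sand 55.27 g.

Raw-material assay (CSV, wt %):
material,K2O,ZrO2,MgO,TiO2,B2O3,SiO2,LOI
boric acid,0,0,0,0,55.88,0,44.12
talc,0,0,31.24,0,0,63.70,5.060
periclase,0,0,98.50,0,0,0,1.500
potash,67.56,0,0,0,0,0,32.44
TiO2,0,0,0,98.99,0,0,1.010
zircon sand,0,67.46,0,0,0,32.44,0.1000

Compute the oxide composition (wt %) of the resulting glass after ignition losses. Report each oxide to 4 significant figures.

Glass mass = 390.2 g (batch 421.5 − LOI 31.29).
Composition: K2O 6.371%, ZrO2 9.554%, MgO 24.17%, TiO2 11.69%, B2O3 1.837%, SiO2 46.38%

Working values are displayed rounded to four significant digits when written out. All arithmetic runs at full float precision in every operation; exactly one rounding lands on each reported result — derived quantities, including the yield, the totals, ignition loss, six oxide percentages, glass mass, are re-derived from the weighed amounts at 390.2 g of glass in exact precision, exactly as printed in either problem or answer.
Per-oxide mass from batch:
  K2O: 36.80·0.6756 = 24.86 g
  ZrO2: 55.27·0.6746 = 37.29 g
  MgO: 256.0·0.3124 + 14.56·0.9850 = 94.32 g
  TiO2: 46.07·0.9899 = 45.60 g
  B2O3: 12.83·0.5588 = 7.169 g
  SiO2: 256.0·0.6370 + 55.27·0.3244 = 181.0 g
LOI: 12.83·0.4412 + 256.0·0.05060 + 14.56·0.01500 + 36.80·0.3244 + 46.07·0.01010 + 55.27·0.001000 = 31.29 g
The glass mass, total less LOI, = 421.5 − 31.29 = 390.2 g (matching Σ of the oxides)
wt %: oxide over glass, times 100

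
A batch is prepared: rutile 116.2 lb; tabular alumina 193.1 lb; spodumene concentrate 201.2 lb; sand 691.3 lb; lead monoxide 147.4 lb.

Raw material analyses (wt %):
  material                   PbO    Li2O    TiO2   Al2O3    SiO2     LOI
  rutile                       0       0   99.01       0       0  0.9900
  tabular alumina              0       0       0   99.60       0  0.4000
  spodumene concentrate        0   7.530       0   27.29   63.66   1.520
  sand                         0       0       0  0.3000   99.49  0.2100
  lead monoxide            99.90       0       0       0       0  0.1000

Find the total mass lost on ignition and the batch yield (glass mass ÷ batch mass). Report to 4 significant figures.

LOI loss = 6.580 lb; glass = 1343 lb; yield = 99.51%

The whole derivation carries full precision at all times — the intermediate values are printed with 4-significant-figure rounding on the page — a single rounding produces each reported value — derived quantities (five oxide percentages, yield, ignition loss, glass mass, the totals) are rebuilt in exact precision starting from the weights per 1343 lb of glass as given in problem or answer.
Material-by-material LOI:
  rutile: 116.2 × 0.009900 = 1.150 lb
  tabular alumina: 193.1 × 0.004000 = 0.7724 lb
  spodumene concentrate: 201.2 × 0.01520 = 3.058 lb
  sand: 691.3 × 0.002100 = 1.452 lb
  lead monoxide: 147.4 × 0.001000 = 0.1474 lb
Total LOI = 6.580 lb
Glass = batch − LOI = 1349 − 6.580 = 1343 lb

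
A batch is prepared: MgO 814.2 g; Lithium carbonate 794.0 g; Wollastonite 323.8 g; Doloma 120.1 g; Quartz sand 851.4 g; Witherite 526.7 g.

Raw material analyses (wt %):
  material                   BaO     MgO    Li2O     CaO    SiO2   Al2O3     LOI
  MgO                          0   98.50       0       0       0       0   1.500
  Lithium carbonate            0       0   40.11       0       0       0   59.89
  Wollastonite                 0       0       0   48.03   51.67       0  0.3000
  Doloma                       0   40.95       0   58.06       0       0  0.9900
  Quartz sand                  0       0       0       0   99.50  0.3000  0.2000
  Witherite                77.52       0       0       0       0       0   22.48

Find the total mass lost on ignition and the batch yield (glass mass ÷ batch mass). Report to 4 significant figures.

The intermediate values are printed with 4-significant-figure rounding in the working. Full float precision is kept in every operation — each reported number sees exactly one rounding. Derived quantities are computed from the weighed amounts per 2820 g of glass at full precision (net glass mass, the six compositions, ignition loss, the yield, the totals) as they appear in problem or answer.
Loss on ignition, line by line:
  MgO: 814.2 × 0.01500 = 12.21 g
  Lithium carbonate: 794.0 × 0.5989 = 475.5 g
  Wollastonite: 323.8 × 0.003000 = 0.9714 g
  Doloma: 120.1 × 0.009900 = 1.189 g
  Quartz sand: 851.4 × 0.002000 = 1.703 g
  Witherite: 526.7 × 0.2248 = 118.4 g
Total LOI = 610.0 g
Glass = batch − LOI = 3430 − 610.0 = 2820 g

LOI loss = 610.0 g; glass = 2820 g; yield = 82.22%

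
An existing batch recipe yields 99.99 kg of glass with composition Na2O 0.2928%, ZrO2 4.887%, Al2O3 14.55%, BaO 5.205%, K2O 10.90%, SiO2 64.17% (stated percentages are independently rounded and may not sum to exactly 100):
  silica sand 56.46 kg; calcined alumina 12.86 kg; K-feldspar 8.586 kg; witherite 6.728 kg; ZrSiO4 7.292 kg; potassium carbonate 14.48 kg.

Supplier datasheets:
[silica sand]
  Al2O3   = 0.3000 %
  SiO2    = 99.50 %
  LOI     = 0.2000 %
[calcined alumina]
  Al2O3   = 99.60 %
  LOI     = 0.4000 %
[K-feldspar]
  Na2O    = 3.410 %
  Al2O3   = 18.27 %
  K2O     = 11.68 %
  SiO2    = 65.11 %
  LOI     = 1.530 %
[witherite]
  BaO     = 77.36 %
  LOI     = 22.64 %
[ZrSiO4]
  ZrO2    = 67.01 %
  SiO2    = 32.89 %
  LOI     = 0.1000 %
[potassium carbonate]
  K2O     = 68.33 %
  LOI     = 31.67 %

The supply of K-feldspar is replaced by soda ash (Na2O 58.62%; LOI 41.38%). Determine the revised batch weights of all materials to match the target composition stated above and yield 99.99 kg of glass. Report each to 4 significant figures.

Revised batch per 99.99 kg glass:
  silica sand: 62.08 kg
  calcined alumina: 14.42 kg
  soda ash: 0.4994 kg
  witherite: 6.728 kg
  ZrSiO4: 7.292 kg
  potassium carbonate: 15.95 kg
Total batch = 107.0 kg; LOI loss = 6.970 kg

Values along the way appear, with 4-significant-digit rounding, at each printed step — each numeric step carries full float precision at each step — each reported value is rounded exactly once — the derived quantities are carried at exact precision (ignition loss, the six compositions, net glass mass, the yield, the totals) from the batch weights at 99.99 kg of glass exactly as printed in problem or answer.
Oxide-by-oxide targets in 99.99 kg glass:
  Na2O: 0.2928% × 99.99 = 0.2928 kg
  ZrO2: 4.887% × 99.99 = 4.887 kg
  Al2O3: 14.55% × 99.99 = 14.55 kg
  BaO: 5.205% × 99.99 = 5.204 kg
  K2O: 10.90% × 99.99 = 10.90 kg
  SiO2: 64.17% × 99.99 = 64.16 kg
Mass-balance tally per oxide working from each reported weight, on the stated basis (sum by sum, the targets are met net of answer rounding effects):
  Na2O: 0.4994·0.5862 = 0.2927 kg (target 0.2928 kg)
  ZrO2: 7.292·0.6701 = 4.886 kg (target 4.887 kg)
  Al2O3: 62.08·0.003000 + 14.42·0.9960 = 14.55 kg (target 14.55 kg)
  BaO: 6.728·0.7736 = 5.205 kg (target 5.204 kg)
  K2O: 15.95·0.6833 = 10.90 kg (target 10.90 kg)
  SiO2: 62.08·0.9950 + 7.292·0.3289 = 64.17 kg (target 64.16 kg)
Auditing the glass mass value: whole batch net of LOI = 100.0 kg (summing oxide targets gives 99.99 kg; against the stated basis, 99.99 kg — differing by rounding only).
Adding the batch up: Σ batch = 107.0 kg; LOI loss = Σ batch·LOI = 6.970 kg; as yield: glass ÷ batch → 93.48%.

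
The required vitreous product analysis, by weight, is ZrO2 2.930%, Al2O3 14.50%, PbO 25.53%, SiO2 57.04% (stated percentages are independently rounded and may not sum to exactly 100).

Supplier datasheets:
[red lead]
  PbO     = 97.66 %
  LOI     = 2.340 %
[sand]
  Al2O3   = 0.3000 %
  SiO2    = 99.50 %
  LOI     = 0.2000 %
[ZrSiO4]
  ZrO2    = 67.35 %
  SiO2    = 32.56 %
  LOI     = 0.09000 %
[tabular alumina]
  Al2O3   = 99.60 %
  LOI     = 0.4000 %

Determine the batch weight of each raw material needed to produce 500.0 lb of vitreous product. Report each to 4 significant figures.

Batch per 500.0 lb vitreous product:
  red lead: 130.7 lb
  sand: 279.5 lb
  ZrSiO4: 21.75 lb
  tabular alumina: 71.95 lb
Total batch = 503.9 lb; LOI loss = 3.925 lb; yield = 99.22%

Working values appear, rounded to 4 significant figures, in the printout — the working math carries full float precision throughout; exactly one rounding lands on each reported value. All derived quantities, including four oxide percentages, the totals, ignition loss, yield, net glass mass, are re-derived from the batch weights for 500.0 lb of glass in exact precision, as written in either problem or answer.
The oxide mass targets at 500.0 lb vitreous product:
  ZrO2: 2.930% × 500.0 = 14.65 lb
  Al2O3: 14.50% × 500.0 = 72.50 lb
  PbO: 25.53% × 500.0 = 127.6 lb
  SiO2: 57.04% × 500.0 = 285.2 lb
Per-oxide balance check from the weights as reported, versus the basis set out (sum by sum, the targets are met once rounding is allowed for):
  ZrO2: 21.75·0.6735 = 14.65 lb (target 14.65 lb)
  Al2O3: 279.5·0.003000 + 71.95·0.9960 = 72.50 lb (target 72.50 lb)
  PbO: 130.7·0.9766 = 127.6 lb (target 127.6 lb)
  SiO2: 279.5·0.9950 + 21.75·0.3256 = 285.2 lb (target 285.2 lb)
The glass-mass cross-check: total charge less LOI = 500.0 lb (the Σ of target masses is 500.0 lb; the stated basis being 500.0 lb — deltas are rounding alone).
Total batch = Σ batch = 503.9 lb; Σ batch·LOI gives LOI loss = 3.925 lb; the yield ratio, glass ÷ batch: 99.22%.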